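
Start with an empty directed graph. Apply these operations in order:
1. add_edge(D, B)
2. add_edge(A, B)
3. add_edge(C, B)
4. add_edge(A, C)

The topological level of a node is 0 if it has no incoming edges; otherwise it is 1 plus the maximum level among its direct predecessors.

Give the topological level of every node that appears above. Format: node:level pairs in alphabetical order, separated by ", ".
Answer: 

Answer: A:0, B:2, C:1, D:0

Derivation:
Op 1: add_edge(D, B). Edges now: 1
Op 2: add_edge(A, B). Edges now: 2
Op 3: add_edge(C, B). Edges now: 3
Op 4: add_edge(A, C). Edges now: 4
Compute levels (Kahn BFS):
  sources (in-degree 0): A, D
  process A: level=0
    A->B: in-degree(B)=2, level(B)>=1
    A->C: in-degree(C)=0, level(C)=1, enqueue
  process D: level=0
    D->B: in-degree(B)=1, level(B)>=1
  process C: level=1
    C->B: in-degree(B)=0, level(B)=2, enqueue
  process B: level=2
All levels: A:0, B:2, C:1, D:0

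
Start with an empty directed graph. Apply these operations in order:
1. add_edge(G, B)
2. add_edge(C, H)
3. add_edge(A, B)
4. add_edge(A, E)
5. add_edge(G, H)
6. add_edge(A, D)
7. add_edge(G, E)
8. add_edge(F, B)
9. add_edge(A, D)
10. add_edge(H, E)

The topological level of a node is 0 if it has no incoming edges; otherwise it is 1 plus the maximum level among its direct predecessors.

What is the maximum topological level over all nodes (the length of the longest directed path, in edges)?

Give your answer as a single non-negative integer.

Answer: 2

Derivation:
Op 1: add_edge(G, B). Edges now: 1
Op 2: add_edge(C, H). Edges now: 2
Op 3: add_edge(A, B). Edges now: 3
Op 4: add_edge(A, E). Edges now: 4
Op 5: add_edge(G, H). Edges now: 5
Op 6: add_edge(A, D). Edges now: 6
Op 7: add_edge(G, E). Edges now: 7
Op 8: add_edge(F, B). Edges now: 8
Op 9: add_edge(A, D) (duplicate, no change). Edges now: 8
Op 10: add_edge(H, E). Edges now: 9
Compute levels (Kahn BFS):
  sources (in-degree 0): A, C, F, G
  process A: level=0
    A->B: in-degree(B)=2, level(B)>=1
    A->D: in-degree(D)=0, level(D)=1, enqueue
    A->E: in-degree(E)=2, level(E)>=1
  process C: level=0
    C->H: in-degree(H)=1, level(H)>=1
  process F: level=0
    F->B: in-degree(B)=1, level(B)>=1
  process G: level=0
    G->B: in-degree(B)=0, level(B)=1, enqueue
    G->E: in-degree(E)=1, level(E)>=1
    G->H: in-degree(H)=0, level(H)=1, enqueue
  process D: level=1
  process B: level=1
  process H: level=1
    H->E: in-degree(E)=0, level(E)=2, enqueue
  process E: level=2
All levels: A:0, B:1, C:0, D:1, E:2, F:0, G:0, H:1
max level = 2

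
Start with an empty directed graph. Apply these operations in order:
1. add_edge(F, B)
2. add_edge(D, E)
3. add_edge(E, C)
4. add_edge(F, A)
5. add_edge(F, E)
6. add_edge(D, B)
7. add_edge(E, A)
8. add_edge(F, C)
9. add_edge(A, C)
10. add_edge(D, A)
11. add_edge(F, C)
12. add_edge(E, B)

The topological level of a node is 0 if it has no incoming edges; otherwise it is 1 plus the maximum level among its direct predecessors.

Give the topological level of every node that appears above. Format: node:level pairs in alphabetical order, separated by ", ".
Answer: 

Answer: A:2, B:2, C:3, D:0, E:1, F:0

Derivation:
Op 1: add_edge(F, B). Edges now: 1
Op 2: add_edge(D, E). Edges now: 2
Op 3: add_edge(E, C). Edges now: 3
Op 4: add_edge(F, A). Edges now: 4
Op 5: add_edge(F, E). Edges now: 5
Op 6: add_edge(D, B). Edges now: 6
Op 7: add_edge(E, A). Edges now: 7
Op 8: add_edge(F, C). Edges now: 8
Op 9: add_edge(A, C). Edges now: 9
Op 10: add_edge(D, A). Edges now: 10
Op 11: add_edge(F, C) (duplicate, no change). Edges now: 10
Op 12: add_edge(E, B). Edges now: 11
Compute levels (Kahn BFS):
  sources (in-degree 0): D, F
  process D: level=0
    D->A: in-degree(A)=2, level(A)>=1
    D->B: in-degree(B)=2, level(B)>=1
    D->E: in-degree(E)=1, level(E)>=1
  process F: level=0
    F->A: in-degree(A)=1, level(A)>=1
    F->B: in-degree(B)=1, level(B)>=1
    F->C: in-degree(C)=2, level(C)>=1
    F->E: in-degree(E)=0, level(E)=1, enqueue
  process E: level=1
    E->A: in-degree(A)=0, level(A)=2, enqueue
    E->B: in-degree(B)=0, level(B)=2, enqueue
    E->C: in-degree(C)=1, level(C)>=2
  process A: level=2
    A->C: in-degree(C)=0, level(C)=3, enqueue
  process B: level=2
  process C: level=3
All levels: A:2, B:2, C:3, D:0, E:1, F:0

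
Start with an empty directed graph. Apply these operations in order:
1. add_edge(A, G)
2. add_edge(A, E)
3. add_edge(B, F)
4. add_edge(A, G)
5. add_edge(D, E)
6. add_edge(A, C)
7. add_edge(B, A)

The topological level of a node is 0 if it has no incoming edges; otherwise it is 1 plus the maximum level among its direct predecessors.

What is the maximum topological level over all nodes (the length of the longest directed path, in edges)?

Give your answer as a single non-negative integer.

Answer: 2

Derivation:
Op 1: add_edge(A, G). Edges now: 1
Op 2: add_edge(A, E). Edges now: 2
Op 3: add_edge(B, F). Edges now: 3
Op 4: add_edge(A, G) (duplicate, no change). Edges now: 3
Op 5: add_edge(D, E). Edges now: 4
Op 6: add_edge(A, C). Edges now: 5
Op 7: add_edge(B, A). Edges now: 6
Compute levels (Kahn BFS):
  sources (in-degree 0): B, D
  process B: level=0
    B->A: in-degree(A)=0, level(A)=1, enqueue
    B->F: in-degree(F)=0, level(F)=1, enqueue
  process D: level=0
    D->E: in-degree(E)=1, level(E)>=1
  process A: level=1
    A->C: in-degree(C)=0, level(C)=2, enqueue
    A->E: in-degree(E)=0, level(E)=2, enqueue
    A->G: in-degree(G)=0, level(G)=2, enqueue
  process F: level=1
  process C: level=2
  process E: level=2
  process G: level=2
All levels: A:1, B:0, C:2, D:0, E:2, F:1, G:2
max level = 2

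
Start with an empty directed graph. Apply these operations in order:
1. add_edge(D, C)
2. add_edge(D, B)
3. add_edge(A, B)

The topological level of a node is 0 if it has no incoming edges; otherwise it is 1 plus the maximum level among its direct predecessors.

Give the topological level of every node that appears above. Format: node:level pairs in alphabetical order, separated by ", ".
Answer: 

Op 1: add_edge(D, C). Edges now: 1
Op 2: add_edge(D, B). Edges now: 2
Op 3: add_edge(A, B). Edges now: 3
Compute levels (Kahn BFS):
  sources (in-degree 0): A, D
  process A: level=0
    A->B: in-degree(B)=1, level(B)>=1
  process D: level=0
    D->B: in-degree(B)=0, level(B)=1, enqueue
    D->C: in-degree(C)=0, level(C)=1, enqueue
  process B: level=1
  process C: level=1
All levels: A:0, B:1, C:1, D:0

Answer: A:0, B:1, C:1, D:0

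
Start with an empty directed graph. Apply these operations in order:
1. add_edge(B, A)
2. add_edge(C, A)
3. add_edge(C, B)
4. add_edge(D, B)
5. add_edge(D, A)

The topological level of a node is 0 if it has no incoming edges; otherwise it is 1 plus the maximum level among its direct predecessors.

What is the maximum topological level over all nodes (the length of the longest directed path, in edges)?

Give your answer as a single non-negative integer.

Answer: 2

Derivation:
Op 1: add_edge(B, A). Edges now: 1
Op 2: add_edge(C, A). Edges now: 2
Op 3: add_edge(C, B). Edges now: 3
Op 4: add_edge(D, B). Edges now: 4
Op 5: add_edge(D, A). Edges now: 5
Compute levels (Kahn BFS):
  sources (in-degree 0): C, D
  process C: level=0
    C->A: in-degree(A)=2, level(A)>=1
    C->B: in-degree(B)=1, level(B)>=1
  process D: level=0
    D->A: in-degree(A)=1, level(A)>=1
    D->B: in-degree(B)=0, level(B)=1, enqueue
  process B: level=1
    B->A: in-degree(A)=0, level(A)=2, enqueue
  process A: level=2
All levels: A:2, B:1, C:0, D:0
max level = 2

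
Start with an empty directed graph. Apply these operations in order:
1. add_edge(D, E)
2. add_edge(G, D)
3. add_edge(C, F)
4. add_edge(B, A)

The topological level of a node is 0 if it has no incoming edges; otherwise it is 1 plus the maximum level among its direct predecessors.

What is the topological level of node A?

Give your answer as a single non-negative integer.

Answer: 1

Derivation:
Op 1: add_edge(D, E). Edges now: 1
Op 2: add_edge(G, D). Edges now: 2
Op 3: add_edge(C, F). Edges now: 3
Op 4: add_edge(B, A). Edges now: 4
Compute levels (Kahn BFS):
  sources (in-degree 0): B, C, G
  process B: level=0
    B->A: in-degree(A)=0, level(A)=1, enqueue
  process C: level=0
    C->F: in-degree(F)=0, level(F)=1, enqueue
  process G: level=0
    G->D: in-degree(D)=0, level(D)=1, enqueue
  process A: level=1
  process F: level=1
  process D: level=1
    D->E: in-degree(E)=0, level(E)=2, enqueue
  process E: level=2
All levels: A:1, B:0, C:0, D:1, E:2, F:1, G:0
level(A) = 1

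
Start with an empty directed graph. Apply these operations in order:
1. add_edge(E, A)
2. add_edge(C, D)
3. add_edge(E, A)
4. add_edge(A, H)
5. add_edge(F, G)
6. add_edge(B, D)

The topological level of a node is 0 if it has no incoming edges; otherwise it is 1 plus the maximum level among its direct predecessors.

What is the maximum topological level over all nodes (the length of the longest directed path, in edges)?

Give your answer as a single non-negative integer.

Op 1: add_edge(E, A). Edges now: 1
Op 2: add_edge(C, D). Edges now: 2
Op 3: add_edge(E, A) (duplicate, no change). Edges now: 2
Op 4: add_edge(A, H). Edges now: 3
Op 5: add_edge(F, G). Edges now: 4
Op 6: add_edge(B, D). Edges now: 5
Compute levels (Kahn BFS):
  sources (in-degree 0): B, C, E, F
  process B: level=0
    B->D: in-degree(D)=1, level(D)>=1
  process C: level=0
    C->D: in-degree(D)=0, level(D)=1, enqueue
  process E: level=0
    E->A: in-degree(A)=0, level(A)=1, enqueue
  process F: level=0
    F->G: in-degree(G)=0, level(G)=1, enqueue
  process D: level=1
  process A: level=1
    A->H: in-degree(H)=0, level(H)=2, enqueue
  process G: level=1
  process H: level=2
All levels: A:1, B:0, C:0, D:1, E:0, F:0, G:1, H:2
max level = 2

Answer: 2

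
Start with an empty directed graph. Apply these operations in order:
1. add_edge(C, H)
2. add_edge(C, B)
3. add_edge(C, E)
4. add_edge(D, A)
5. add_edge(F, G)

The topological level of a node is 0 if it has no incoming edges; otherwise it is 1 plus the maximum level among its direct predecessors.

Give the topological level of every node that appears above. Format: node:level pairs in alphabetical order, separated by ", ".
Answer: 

Answer: A:1, B:1, C:0, D:0, E:1, F:0, G:1, H:1

Derivation:
Op 1: add_edge(C, H). Edges now: 1
Op 2: add_edge(C, B). Edges now: 2
Op 3: add_edge(C, E). Edges now: 3
Op 4: add_edge(D, A). Edges now: 4
Op 5: add_edge(F, G). Edges now: 5
Compute levels (Kahn BFS):
  sources (in-degree 0): C, D, F
  process C: level=0
    C->B: in-degree(B)=0, level(B)=1, enqueue
    C->E: in-degree(E)=0, level(E)=1, enqueue
    C->H: in-degree(H)=0, level(H)=1, enqueue
  process D: level=0
    D->A: in-degree(A)=0, level(A)=1, enqueue
  process F: level=0
    F->G: in-degree(G)=0, level(G)=1, enqueue
  process B: level=1
  process E: level=1
  process H: level=1
  process A: level=1
  process G: level=1
All levels: A:1, B:1, C:0, D:0, E:1, F:0, G:1, H:1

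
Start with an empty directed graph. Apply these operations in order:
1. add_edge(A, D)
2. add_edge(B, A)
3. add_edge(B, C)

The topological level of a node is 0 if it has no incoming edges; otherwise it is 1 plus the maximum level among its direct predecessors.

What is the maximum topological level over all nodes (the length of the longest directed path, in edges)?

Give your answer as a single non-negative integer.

Op 1: add_edge(A, D). Edges now: 1
Op 2: add_edge(B, A). Edges now: 2
Op 3: add_edge(B, C). Edges now: 3
Compute levels (Kahn BFS):
  sources (in-degree 0): B
  process B: level=0
    B->A: in-degree(A)=0, level(A)=1, enqueue
    B->C: in-degree(C)=0, level(C)=1, enqueue
  process A: level=1
    A->D: in-degree(D)=0, level(D)=2, enqueue
  process C: level=1
  process D: level=2
All levels: A:1, B:0, C:1, D:2
max level = 2

Answer: 2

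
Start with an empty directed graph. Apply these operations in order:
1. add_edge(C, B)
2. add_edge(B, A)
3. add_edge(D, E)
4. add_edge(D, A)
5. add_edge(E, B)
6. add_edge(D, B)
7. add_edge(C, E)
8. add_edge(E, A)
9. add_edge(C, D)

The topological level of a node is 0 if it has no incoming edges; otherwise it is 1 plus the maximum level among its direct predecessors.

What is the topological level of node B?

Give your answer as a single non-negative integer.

Op 1: add_edge(C, B). Edges now: 1
Op 2: add_edge(B, A). Edges now: 2
Op 3: add_edge(D, E). Edges now: 3
Op 4: add_edge(D, A). Edges now: 4
Op 5: add_edge(E, B). Edges now: 5
Op 6: add_edge(D, B). Edges now: 6
Op 7: add_edge(C, E). Edges now: 7
Op 8: add_edge(E, A). Edges now: 8
Op 9: add_edge(C, D). Edges now: 9
Compute levels (Kahn BFS):
  sources (in-degree 0): C
  process C: level=0
    C->B: in-degree(B)=2, level(B)>=1
    C->D: in-degree(D)=0, level(D)=1, enqueue
    C->E: in-degree(E)=1, level(E)>=1
  process D: level=1
    D->A: in-degree(A)=2, level(A)>=2
    D->B: in-degree(B)=1, level(B)>=2
    D->E: in-degree(E)=0, level(E)=2, enqueue
  process E: level=2
    E->A: in-degree(A)=1, level(A)>=3
    E->B: in-degree(B)=0, level(B)=3, enqueue
  process B: level=3
    B->A: in-degree(A)=0, level(A)=4, enqueue
  process A: level=4
All levels: A:4, B:3, C:0, D:1, E:2
level(B) = 3

Answer: 3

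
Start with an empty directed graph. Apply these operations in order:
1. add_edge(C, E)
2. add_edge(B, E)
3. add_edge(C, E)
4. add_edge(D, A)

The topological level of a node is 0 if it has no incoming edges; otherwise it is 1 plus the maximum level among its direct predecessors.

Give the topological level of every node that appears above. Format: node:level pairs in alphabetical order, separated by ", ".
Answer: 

Op 1: add_edge(C, E). Edges now: 1
Op 2: add_edge(B, E). Edges now: 2
Op 3: add_edge(C, E) (duplicate, no change). Edges now: 2
Op 4: add_edge(D, A). Edges now: 3
Compute levels (Kahn BFS):
  sources (in-degree 0): B, C, D
  process B: level=0
    B->E: in-degree(E)=1, level(E)>=1
  process C: level=0
    C->E: in-degree(E)=0, level(E)=1, enqueue
  process D: level=0
    D->A: in-degree(A)=0, level(A)=1, enqueue
  process E: level=1
  process A: level=1
All levels: A:1, B:0, C:0, D:0, E:1

Answer: A:1, B:0, C:0, D:0, E:1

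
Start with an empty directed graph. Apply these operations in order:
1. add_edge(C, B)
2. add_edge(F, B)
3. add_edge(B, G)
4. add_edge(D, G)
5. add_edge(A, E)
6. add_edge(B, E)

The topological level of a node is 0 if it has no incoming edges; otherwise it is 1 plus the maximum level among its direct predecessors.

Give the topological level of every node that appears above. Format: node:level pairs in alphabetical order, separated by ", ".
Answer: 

Answer: A:0, B:1, C:0, D:0, E:2, F:0, G:2

Derivation:
Op 1: add_edge(C, B). Edges now: 1
Op 2: add_edge(F, B). Edges now: 2
Op 3: add_edge(B, G). Edges now: 3
Op 4: add_edge(D, G). Edges now: 4
Op 5: add_edge(A, E). Edges now: 5
Op 6: add_edge(B, E). Edges now: 6
Compute levels (Kahn BFS):
  sources (in-degree 0): A, C, D, F
  process A: level=0
    A->E: in-degree(E)=1, level(E)>=1
  process C: level=0
    C->B: in-degree(B)=1, level(B)>=1
  process D: level=0
    D->G: in-degree(G)=1, level(G)>=1
  process F: level=0
    F->B: in-degree(B)=0, level(B)=1, enqueue
  process B: level=1
    B->E: in-degree(E)=0, level(E)=2, enqueue
    B->G: in-degree(G)=0, level(G)=2, enqueue
  process E: level=2
  process G: level=2
All levels: A:0, B:1, C:0, D:0, E:2, F:0, G:2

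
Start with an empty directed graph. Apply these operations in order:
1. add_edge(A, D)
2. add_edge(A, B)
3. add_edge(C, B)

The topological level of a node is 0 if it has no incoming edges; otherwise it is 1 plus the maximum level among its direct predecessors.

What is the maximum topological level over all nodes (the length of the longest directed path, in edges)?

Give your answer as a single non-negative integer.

Op 1: add_edge(A, D). Edges now: 1
Op 2: add_edge(A, B). Edges now: 2
Op 3: add_edge(C, B). Edges now: 3
Compute levels (Kahn BFS):
  sources (in-degree 0): A, C
  process A: level=0
    A->B: in-degree(B)=1, level(B)>=1
    A->D: in-degree(D)=0, level(D)=1, enqueue
  process C: level=0
    C->B: in-degree(B)=0, level(B)=1, enqueue
  process D: level=1
  process B: level=1
All levels: A:0, B:1, C:0, D:1
max level = 1

Answer: 1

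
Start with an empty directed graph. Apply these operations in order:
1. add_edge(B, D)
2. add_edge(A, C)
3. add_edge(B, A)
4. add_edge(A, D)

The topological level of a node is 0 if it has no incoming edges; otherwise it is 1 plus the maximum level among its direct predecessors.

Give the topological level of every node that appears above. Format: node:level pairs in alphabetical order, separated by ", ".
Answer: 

Op 1: add_edge(B, D). Edges now: 1
Op 2: add_edge(A, C). Edges now: 2
Op 3: add_edge(B, A). Edges now: 3
Op 4: add_edge(A, D). Edges now: 4
Compute levels (Kahn BFS):
  sources (in-degree 0): B
  process B: level=0
    B->A: in-degree(A)=0, level(A)=1, enqueue
    B->D: in-degree(D)=1, level(D)>=1
  process A: level=1
    A->C: in-degree(C)=0, level(C)=2, enqueue
    A->D: in-degree(D)=0, level(D)=2, enqueue
  process C: level=2
  process D: level=2
All levels: A:1, B:0, C:2, D:2

Answer: A:1, B:0, C:2, D:2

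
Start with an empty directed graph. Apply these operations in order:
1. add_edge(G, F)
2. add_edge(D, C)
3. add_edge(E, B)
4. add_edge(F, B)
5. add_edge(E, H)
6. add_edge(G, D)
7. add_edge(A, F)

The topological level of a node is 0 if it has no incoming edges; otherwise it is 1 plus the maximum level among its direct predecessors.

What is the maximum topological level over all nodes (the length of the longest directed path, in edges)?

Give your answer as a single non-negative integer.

Answer: 2

Derivation:
Op 1: add_edge(G, F). Edges now: 1
Op 2: add_edge(D, C). Edges now: 2
Op 3: add_edge(E, B). Edges now: 3
Op 4: add_edge(F, B). Edges now: 4
Op 5: add_edge(E, H). Edges now: 5
Op 6: add_edge(G, D). Edges now: 6
Op 7: add_edge(A, F). Edges now: 7
Compute levels (Kahn BFS):
  sources (in-degree 0): A, E, G
  process A: level=0
    A->F: in-degree(F)=1, level(F)>=1
  process E: level=0
    E->B: in-degree(B)=1, level(B)>=1
    E->H: in-degree(H)=0, level(H)=1, enqueue
  process G: level=0
    G->D: in-degree(D)=0, level(D)=1, enqueue
    G->F: in-degree(F)=0, level(F)=1, enqueue
  process H: level=1
  process D: level=1
    D->C: in-degree(C)=0, level(C)=2, enqueue
  process F: level=1
    F->B: in-degree(B)=0, level(B)=2, enqueue
  process C: level=2
  process B: level=2
All levels: A:0, B:2, C:2, D:1, E:0, F:1, G:0, H:1
max level = 2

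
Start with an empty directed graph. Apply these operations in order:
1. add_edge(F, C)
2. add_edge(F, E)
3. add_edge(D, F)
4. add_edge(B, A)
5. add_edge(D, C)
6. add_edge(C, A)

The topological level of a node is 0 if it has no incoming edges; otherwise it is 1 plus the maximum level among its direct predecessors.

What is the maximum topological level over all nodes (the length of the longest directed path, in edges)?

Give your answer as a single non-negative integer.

Answer: 3

Derivation:
Op 1: add_edge(F, C). Edges now: 1
Op 2: add_edge(F, E). Edges now: 2
Op 3: add_edge(D, F). Edges now: 3
Op 4: add_edge(B, A). Edges now: 4
Op 5: add_edge(D, C). Edges now: 5
Op 6: add_edge(C, A). Edges now: 6
Compute levels (Kahn BFS):
  sources (in-degree 0): B, D
  process B: level=0
    B->A: in-degree(A)=1, level(A)>=1
  process D: level=0
    D->C: in-degree(C)=1, level(C)>=1
    D->F: in-degree(F)=0, level(F)=1, enqueue
  process F: level=1
    F->C: in-degree(C)=0, level(C)=2, enqueue
    F->E: in-degree(E)=0, level(E)=2, enqueue
  process C: level=2
    C->A: in-degree(A)=0, level(A)=3, enqueue
  process E: level=2
  process A: level=3
All levels: A:3, B:0, C:2, D:0, E:2, F:1
max level = 3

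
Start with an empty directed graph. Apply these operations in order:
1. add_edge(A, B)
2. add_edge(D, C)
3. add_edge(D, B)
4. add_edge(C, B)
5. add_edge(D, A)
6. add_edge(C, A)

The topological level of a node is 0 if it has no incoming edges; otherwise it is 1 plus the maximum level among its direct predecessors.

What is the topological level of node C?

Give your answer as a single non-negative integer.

Answer: 1

Derivation:
Op 1: add_edge(A, B). Edges now: 1
Op 2: add_edge(D, C). Edges now: 2
Op 3: add_edge(D, B). Edges now: 3
Op 4: add_edge(C, B). Edges now: 4
Op 5: add_edge(D, A). Edges now: 5
Op 6: add_edge(C, A). Edges now: 6
Compute levels (Kahn BFS):
  sources (in-degree 0): D
  process D: level=0
    D->A: in-degree(A)=1, level(A)>=1
    D->B: in-degree(B)=2, level(B)>=1
    D->C: in-degree(C)=0, level(C)=1, enqueue
  process C: level=1
    C->A: in-degree(A)=0, level(A)=2, enqueue
    C->B: in-degree(B)=1, level(B)>=2
  process A: level=2
    A->B: in-degree(B)=0, level(B)=3, enqueue
  process B: level=3
All levels: A:2, B:3, C:1, D:0
level(C) = 1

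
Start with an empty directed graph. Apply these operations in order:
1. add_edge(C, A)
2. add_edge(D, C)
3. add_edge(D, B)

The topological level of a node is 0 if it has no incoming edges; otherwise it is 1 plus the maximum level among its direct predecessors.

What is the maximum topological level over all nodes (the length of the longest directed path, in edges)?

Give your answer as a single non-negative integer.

Answer: 2

Derivation:
Op 1: add_edge(C, A). Edges now: 1
Op 2: add_edge(D, C). Edges now: 2
Op 3: add_edge(D, B). Edges now: 3
Compute levels (Kahn BFS):
  sources (in-degree 0): D
  process D: level=0
    D->B: in-degree(B)=0, level(B)=1, enqueue
    D->C: in-degree(C)=0, level(C)=1, enqueue
  process B: level=1
  process C: level=1
    C->A: in-degree(A)=0, level(A)=2, enqueue
  process A: level=2
All levels: A:2, B:1, C:1, D:0
max level = 2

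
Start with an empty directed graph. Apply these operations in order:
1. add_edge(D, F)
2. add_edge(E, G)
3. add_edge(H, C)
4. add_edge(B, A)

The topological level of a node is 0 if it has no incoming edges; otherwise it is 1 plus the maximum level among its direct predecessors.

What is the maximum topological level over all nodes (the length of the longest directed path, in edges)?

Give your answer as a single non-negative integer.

Answer: 1

Derivation:
Op 1: add_edge(D, F). Edges now: 1
Op 2: add_edge(E, G). Edges now: 2
Op 3: add_edge(H, C). Edges now: 3
Op 4: add_edge(B, A). Edges now: 4
Compute levels (Kahn BFS):
  sources (in-degree 0): B, D, E, H
  process B: level=0
    B->A: in-degree(A)=0, level(A)=1, enqueue
  process D: level=0
    D->F: in-degree(F)=0, level(F)=1, enqueue
  process E: level=0
    E->G: in-degree(G)=0, level(G)=1, enqueue
  process H: level=0
    H->C: in-degree(C)=0, level(C)=1, enqueue
  process A: level=1
  process F: level=1
  process G: level=1
  process C: level=1
All levels: A:1, B:0, C:1, D:0, E:0, F:1, G:1, H:0
max level = 1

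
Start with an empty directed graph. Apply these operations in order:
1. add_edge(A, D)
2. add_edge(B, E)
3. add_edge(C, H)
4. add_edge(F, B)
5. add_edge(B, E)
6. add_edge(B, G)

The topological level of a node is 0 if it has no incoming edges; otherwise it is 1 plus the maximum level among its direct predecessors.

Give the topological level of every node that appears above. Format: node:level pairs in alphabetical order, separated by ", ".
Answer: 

Answer: A:0, B:1, C:0, D:1, E:2, F:0, G:2, H:1

Derivation:
Op 1: add_edge(A, D). Edges now: 1
Op 2: add_edge(B, E). Edges now: 2
Op 3: add_edge(C, H). Edges now: 3
Op 4: add_edge(F, B). Edges now: 4
Op 5: add_edge(B, E) (duplicate, no change). Edges now: 4
Op 6: add_edge(B, G). Edges now: 5
Compute levels (Kahn BFS):
  sources (in-degree 0): A, C, F
  process A: level=0
    A->D: in-degree(D)=0, level(D)=1, enqueue
  process C: level=0
    C->H: in-degree(H)=0, level(H)=1, enqueue
  process F: level=0
    F->B: in-degree(B)=0, level(B)=1, enqueue
  process D: level=1
  process H: level=1
  process B: level=1
    B->E: in-degree(E)=0, level(E)=2, enqueue
    B->G: in-degree(G)=0, level(G)=2, enqueue
  process E: level=2
  process G: level=2
All levels: A:0, B:1, C:0, D:1, E:2, F:0, G:2, H:1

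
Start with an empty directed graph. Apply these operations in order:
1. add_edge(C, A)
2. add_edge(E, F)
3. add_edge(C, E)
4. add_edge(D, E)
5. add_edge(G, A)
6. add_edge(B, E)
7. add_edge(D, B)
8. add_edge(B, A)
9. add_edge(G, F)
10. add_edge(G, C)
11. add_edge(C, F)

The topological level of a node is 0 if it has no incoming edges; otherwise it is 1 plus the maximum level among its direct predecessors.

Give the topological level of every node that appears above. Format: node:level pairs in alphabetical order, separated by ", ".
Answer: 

Answer: A:2, B:1, C:1, D:0, E:2, F:3, G:0

Derivation:
Op 1: add_edge(C, A). Edges now: 1
Op 2: add_edge(E, F). Edges now: 2
Op 3: add_edge(C, E). Edges now: 3
Op 4: add_edge(D, E). Edges now: 4
Op 5: add_edge(G, A). Edges now: 5
Op 6: add_edge(B, E). Edges now: 6
Op 7: add_edge(D, B). Edges now: 7
Op 8: add_edge(B, A). Edges now: 8
Op 9: add_edge(G, F). Edges now: 9
Op 10: add_edge(G, C). Edges now: 10
Op 11: add_edge(C, F). Edges now: 11
Compute levels (Kahn BFS):
  sources (in-degree 0): D, G
  process D: level=0
    D->B: in-degree(B)=0, level(B)=1, enqueue
    D->E: in-degree(E)=2, level(E)>=1
  process G: level=0
    G->A: in-degree(A)=2, level(A)>=1
    G->C: in-degree(C)=0, level(C)=1, enqueue
    G->F: in-degree(F)=2, level(F)>=1
  process B: level=1
    B->A: in-degree(A)=1, level(A)>=2
    B->E: in-degree(E)=1, level(E)>=2
  process C: level=1
    C->A: in-degree(A)=0, level(A)=2, enqueue
    C->E: in-degree(E)=0, level(E)=2, enqueue
    C->F: in-degree(F)=1, level(F)>=2
  process A: level=2
  process E: level=2
    E->F: in-degree(F)=0, level(F)=3, enqueue
  process F: level=3
All levels: A:2, B:1, C:1, D:0, E:2, F:3, G:0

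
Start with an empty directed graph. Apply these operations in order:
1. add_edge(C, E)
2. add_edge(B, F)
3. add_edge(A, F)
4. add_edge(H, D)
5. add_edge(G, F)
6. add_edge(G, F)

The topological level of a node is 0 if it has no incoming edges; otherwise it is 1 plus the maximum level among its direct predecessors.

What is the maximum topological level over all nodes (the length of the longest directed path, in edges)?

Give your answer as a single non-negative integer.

Op 1: add_edge(C, E). Edges now: 1
Op 2: add_edge(B, F). Edges now: 2
Op 3: add_edge(A, F). Edges now: 3
Op 4: add_edge(H, D). Edges now: 4
Op 5: add_edge(G, F). Edges now: 5
Op 6: add_edge(G, F) (duplicate, no change). Edges now: 5
Compute levels (Kahn BFS):
  sources (in-degree 0): A, B, C, G, H
  process A: level=0
    A->F: in-degree(F)=2, level(F)>=1
  process B: level=0
    B->F: in-degree(F)=1, level(F)>=1
  process C: level=0
    C->E: in-degree(E)=0, level(E)=1, enqueue
  process G: level=0
    G->F: in-degree(F)=0, level(F)=1, enqueue
  process H: level=0
    H->D: in-degree(D)=0, level(D)=1, enqueue
  process E: level=1
  process F: level=1
  process D: level=1
All levels: A:0, B:0, C:0, D:1, E:1, F:1, G:0, H:0
max level = 1

Answer: 1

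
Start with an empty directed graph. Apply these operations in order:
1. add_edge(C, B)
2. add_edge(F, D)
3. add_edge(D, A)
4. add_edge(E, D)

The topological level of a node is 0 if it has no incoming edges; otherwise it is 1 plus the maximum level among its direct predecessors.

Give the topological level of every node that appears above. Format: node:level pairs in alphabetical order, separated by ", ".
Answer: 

Op 1: add_edge(C, B). Edges now: 1
Op 2: add_edge(F, D). Edges now: 2
Op 3: add_edge(D, A). Edges now: 3
Op 4: add_edge(E, D). Edges now: 4
Compute levels (Kahn BFS):
  sources (in-degree 0): C, E, F
  process C: level=0
    C->B: in-degree(B)=0, level(B)=1, enqueue
  process E: level=0
    E->D: in-degree(D)=1, level(D)>=1
  process F: level=0
    F->D: in-degree(D)=0, level(D)=1, enqueue
  process B: level=1
  process D: level=1
    D->A: in-degree(A)=0, level(A)=2, enqueue
  process A: level=2
All levels: A:2, B:1, C:0, D:1, E:0, F:0

Answer: A:2, B:1, C:0, D:1, E:0, F:0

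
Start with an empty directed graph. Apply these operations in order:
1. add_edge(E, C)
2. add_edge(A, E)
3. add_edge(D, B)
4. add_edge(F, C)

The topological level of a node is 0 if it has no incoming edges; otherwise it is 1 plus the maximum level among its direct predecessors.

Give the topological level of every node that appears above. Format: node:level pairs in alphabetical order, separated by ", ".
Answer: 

Answer: A:0, B:1, C:2, D:0, E:1, F:0

Derivation:
Op 1: add_edge(E, C). Edges now: 1
Op 2: add_edge(A, E). Edges now: 2
Op 3: add_edge(D, B). Edges now: 3
Op 4: add_edge(F, C). Edges now: 4
Compute levels (Kahn BFS):
  sources (in-degree 0): A, D, F
  process A: level=0
    A->E: in-degree(E)=0, level(E)=1, enqueue
  process D: level=0
    D->B: in-degree(B)=0, level(B)=1, enqueue
  process F: level=0
    F->C: in-degree(C)=1, level(C)>=1
  process E: level=1
    E->C: in-degree(C)=0, level(C)=2, enqueue
  process B: level=1
  process C: level=2
All levels: A:0, B:1, C:2, D:0, E:1, F:0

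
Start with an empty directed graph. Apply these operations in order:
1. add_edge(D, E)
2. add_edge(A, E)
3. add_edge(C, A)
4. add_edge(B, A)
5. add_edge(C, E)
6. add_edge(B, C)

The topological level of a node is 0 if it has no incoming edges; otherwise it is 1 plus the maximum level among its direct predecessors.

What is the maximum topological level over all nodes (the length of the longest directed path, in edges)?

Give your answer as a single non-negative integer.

Answer: 3

Derivation:
Op 1: add_edge(D, E). Edges now: 1
Op 2: add_edge(A, E). Edges now: 2
Op 3: add_edge(C, A). Edges now: 3
Op 4: add_edge(B, A). Edges now: 4
Op 5: add_edge(C, E). Edges now: 5
Op 6: add_edge(B, C). Edges now: 6
Compute levels (Kahn BFS):
  sources (in-degree 0): B, D
  process B: level=0
    B->A: in-degree(A)=1, level(A)>=1
    B->C: in-degree(C)=0, level(C)=1, enqueue
  process D: level=0
    D->E: in-degree(E)=2, level(E)>=1
  process C: level=1
    C->A: in-degree(A)=0, level(A)=2, enqueue
    C->E: in-degree(E)=1, level(E)>=2
  process A: level=2
    A->E: in-degree(E)=0, level(E)=3, enqueue
  process E: level=3
All levels: A:2, B:0, C:1, D:0, E:3
max level = 3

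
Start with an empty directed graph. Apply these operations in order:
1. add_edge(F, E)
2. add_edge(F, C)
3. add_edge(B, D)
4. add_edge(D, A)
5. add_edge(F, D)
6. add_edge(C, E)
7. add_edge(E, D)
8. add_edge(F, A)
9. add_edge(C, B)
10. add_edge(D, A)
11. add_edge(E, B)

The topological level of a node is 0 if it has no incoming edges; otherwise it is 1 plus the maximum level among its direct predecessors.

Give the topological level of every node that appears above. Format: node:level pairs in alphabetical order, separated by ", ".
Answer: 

Op 1: add_edge(F, E). Edges now: 1
Op 2: add_edge(F, C). Edges now: 2
Op 3: add_edge(B, D). Edges now: 3
Op 4: add_edge(D, A). Edges now: 4
Op 5: add_edge(F, D). Edges now: 5
Op 6: add_edge(C, E). Edges now: 6
Op 7: add_edge(E, D). Edges now: 7
Op 8: add_edge(F, A). Edges now: 8
Op 9: add_edge(C, B). Edges now: 9
Op 10: add_edge(D, A) (duplicate, no change). Edges now: 9
Op 11: add_edge(E, B). Edges now: 10
Compute levels (Kahn BFS):
  sources (in-degree 0): F
  process F: level=0
    F->A: in-degree(A)=1, level(A)>=1
    F->C: in-degree(C)=0, level(C)=1, enqueue
    F->D: in-degree(D)=2, level(D)>=1
    F->E: in-degree(E)=1, level(E)>=1
  process C: level=1
    C->B: in-degree(B)=1, level(B)>=2
    C->E: in-degree(E)=0, level(E)=2, enqueue
  process E: level=2
    E->B: in-degree(B)=0, level(B)=3, enqueue
    E->D: in-degree(D)=1, level(D)>=3
  process B: level=3
    B->D: in-degree(D)=0, level(D)=4, enqueue
  process D: level=4
    D->A: in-degree(A)=0, level(A)=5, enqueue
  process A: level=5
All levels: A:5, B:3, C:1, D:4, E:2, F:0

Answer: A:5, B:3, C:1, D:4, E:2, F:0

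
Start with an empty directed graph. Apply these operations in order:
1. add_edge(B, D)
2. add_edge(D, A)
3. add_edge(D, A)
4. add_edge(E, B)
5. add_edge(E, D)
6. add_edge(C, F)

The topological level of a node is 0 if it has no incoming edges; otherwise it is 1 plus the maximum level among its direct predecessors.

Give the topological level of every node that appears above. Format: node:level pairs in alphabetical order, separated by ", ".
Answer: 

Op 1: add_edge(B, D). Edges now: 1
Op 2: add_edge(D, A). Edges now: 2
Op 3: add_edge(D, A) (duplicate, no change). Edges now: 2
Op 4: add_edge(E, B). Edges now: 3
Op 5: add_edge(E, D). Edges now: 4
Op 6: add_edge(C, F). Edges now: 5
Compute levels (Kahn BFS):
  sources (in-degree 0): C, E
  process C: level=0
    C->F: in-degree(F)=0, level(F)=1, enqueue
  process E: level=0
    E->B: in-degree(B)=0, level(B)=1, enqueue
    E->D: in-degree(D)=1, level(D)>=1
  process F: level=1
  process B: level=1
    B->D: in-degree(D)=0, level(D)=2, enqueue
  process D: level=2
    D->A: in-degree(A)=0, level(A)=3, enqueue
  process A: level=3
All levels: A:3, B:1, C:0, D:2, E:0, F:1

Answer: A:3, B:1, C:0, D:2, E:0, F:1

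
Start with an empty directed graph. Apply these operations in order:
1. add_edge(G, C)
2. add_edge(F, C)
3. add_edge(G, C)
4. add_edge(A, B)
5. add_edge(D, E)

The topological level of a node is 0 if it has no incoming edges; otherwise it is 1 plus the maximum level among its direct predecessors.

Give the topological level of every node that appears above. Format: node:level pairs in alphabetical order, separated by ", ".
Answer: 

Op 1: add_edge(G, C). Edges now: 1
Op 2: add_edge(F, C). Edges now: 2
Op 3: add_edge(G, C) (duplicate, no change). Edges now: 2
Op 4: add_edge(A, B). Edges now: 3
Op 5: add_edge(D, E). Edges now: 4
Compute levels (Kahn BFS):
  sources (in-degree 0): A, D, F, G
  process A: level=0
    A->B: in-degree(B)=0, level(B)=1, enqueue
  process D: level=0
    D->E: in-degree(E)=0, level(E)=1, enqueue
  process F: level=0
    F->C: in-degree(C)=1, level(C)>=1
  process G: level=0
    G->C: in-degree(C)=0, level(C)=1, enqueue
  process B: level=1
  process E: level=1
  process C: level=1
All levels: A:0, B:1, C:1, D:0, E:1, F:0, G:0

Answer: A:0, B:1, C:1, D:0, E:1, F:0, G:0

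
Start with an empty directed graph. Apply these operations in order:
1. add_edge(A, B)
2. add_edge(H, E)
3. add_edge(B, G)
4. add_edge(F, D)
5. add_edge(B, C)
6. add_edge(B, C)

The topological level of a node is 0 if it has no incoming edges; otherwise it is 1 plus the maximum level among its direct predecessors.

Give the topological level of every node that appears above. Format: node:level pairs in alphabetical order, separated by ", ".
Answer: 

Op 1: add_edge(A, B). Edges now: 1
Op 2: add_edge(H, E). Edges now: 2
Op 3: add_edge(B, G). Edges now: 3
Op 4: add_edge(F, D). Edges now: 4
Op 5: add_edge(B, C). Edges now: 5
Op 6: add_edge(B, C) (duplicate, no change). Edges now: 5
Compute levels (Kahn BFS):
  sources (in-degree 0): A, F, H
  process A: level=0
    A->B: in-degree(B)=0, level(B)=1, enqueue
  process F: level=0
    F->D: in-degree(D)=0, level(D)=1, enqueue
  process H: level=0
    H->E: in-degree(E)=0, level(E)=1, enqueue
  process B: level=1
    B->C: in-degree(C)=0, level(C)=2, enqueue
    B->G: in-degree(G)=0, level(G)=2, enqueue
  process D: level=1
  process E: level=1
  process C: level=2
  process G: level=2
All levels: A:0, B:1, C:2, D:1, E:1, F:0, G:2, H:0

Answer: A:0, B:1, C:2, D:1, E:1, F:0, G:2, H:0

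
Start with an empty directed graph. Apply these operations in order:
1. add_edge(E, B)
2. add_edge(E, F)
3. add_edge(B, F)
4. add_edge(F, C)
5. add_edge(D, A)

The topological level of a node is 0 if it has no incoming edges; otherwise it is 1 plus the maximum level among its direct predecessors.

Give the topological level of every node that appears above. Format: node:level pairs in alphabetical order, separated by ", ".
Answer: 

Answer: A:1, B:1, C:3, D:0, E:0, F:2

Derivation:
Op 1: add_edge(E, B). Edges now: 1
Op 2: add_edge(E, F). Edges now: 2
Op 3: add_edge(B, F). Edges now: 3
Op 4: add_edge(F, C). Edges now: 4
Op 5: add_edge(D, A). Edges now: 5
Compute levels (Kahn BFS):
  sources (in-degree 0): D, E
  process D: level=0
    D->A: in-degree(A)=0, level(A)=1, enqueue
  process E: level=0
    E->B: in-degree(B)=0, level(B)=1, enqueue
    E->F: in-degree(F)=1, level(F)>=1
  process A: level=1
  process B: level=1
    B->F: in-degree(F)=0, level(F)=2, enqueue
  process F: level=2
    F->C: in-degree(C)=0, level(C)=3, enqueue
  process C: level=3
All levels: A:1, B:1, C:3, D:0, E:0, F:2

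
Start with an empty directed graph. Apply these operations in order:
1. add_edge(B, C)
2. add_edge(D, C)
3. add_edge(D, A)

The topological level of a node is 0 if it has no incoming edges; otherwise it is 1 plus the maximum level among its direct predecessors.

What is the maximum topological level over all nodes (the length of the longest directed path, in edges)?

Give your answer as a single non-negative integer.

Answer: 1

Derivation:
Op 1: add_edge(B, C). Edges now: 1
Op 2: add_edge(D, C). Edges now: 2
Op 3: add_edge(D, A). Edges now: 3
Compute levels (Kahn BFS):
  sources (in-degree 0): B, D
  process B: level=0
    B->C: in-degree(C)=1, level(C)>=1
  process D: level=0
    D->A: in-degree(A)=0, level(A)=1, enqueue
    D->C: in-degree(C)=0, level(C)=1, enqueue
  process A: level=1
  process C: level=1
All levels: A:1, B:0, C:1, D:0
max level = 1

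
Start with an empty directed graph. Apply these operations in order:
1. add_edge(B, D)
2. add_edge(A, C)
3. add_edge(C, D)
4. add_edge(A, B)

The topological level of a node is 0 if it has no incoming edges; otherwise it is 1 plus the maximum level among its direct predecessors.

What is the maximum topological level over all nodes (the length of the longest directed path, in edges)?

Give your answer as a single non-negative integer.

Op 1: add_edge(B, D). Edges now: 1
Op 2: add_edge(A, C). Edges now: 2
Op 3: add_edge(C, D). Edges now: 3
Op 4: add_edge(A, B). Edges now: 4
Compute levels (Kahn BFS):
  sources (in-degree 0): A
  process A: level=0
    A->B: in-degree(B)=0, level(B)=1, enqueue
    A->C: in-degree(C)=0, level(C)=1, enqueue
  process B: level=1
    B->D: in-degree(D)=1, level(D)>=2
  process C: level=1
    C->D: in-degree(D)=0, level(D)=2, enqueue
  process D: level=2
All levels: A:0, B:1, C:1, D:2
max level = 2

Answer: 2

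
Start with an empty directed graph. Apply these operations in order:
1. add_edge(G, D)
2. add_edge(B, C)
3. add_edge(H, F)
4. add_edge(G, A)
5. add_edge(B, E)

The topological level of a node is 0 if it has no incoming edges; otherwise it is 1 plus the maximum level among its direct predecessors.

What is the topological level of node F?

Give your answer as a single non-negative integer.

Answer: 1

Derivation:
Op 1: add_edge(G, D). Edges now: 1
Op 2: add_edge(B, C). Edges now: 2
Op 3: add_edge(H, F). Edges now: 3
Op 4: add_edge(G, A). Edges now: 4
Op 5: add_edge(B, E). Edges now: 5
Compute levels (Kahn BFS):
  sources (in-degree 0): B, G, H
  process B: level=0
    B->C: in-degree(C)=0, level(C)=1, enqueue
    B->E: in-degree(E)=0, level(E)=1, enqueue
  process G: level=0
    G->A: in-degree(A)=0, level(A)=1, enqueue
    G->D: in-degree(D)=0, level(D)=1, enqueue
  process H: level=0
    H->F: in-degree(F)=0, level(F)=1, enqueue
  process C: level=1
  process E: level=1
  process A: level=1
  process D: level=1
  process F: level=1
All levels: A:1, B:0, C:1, D:1, E:1, F:1, G:0, H:0
level(F) = 1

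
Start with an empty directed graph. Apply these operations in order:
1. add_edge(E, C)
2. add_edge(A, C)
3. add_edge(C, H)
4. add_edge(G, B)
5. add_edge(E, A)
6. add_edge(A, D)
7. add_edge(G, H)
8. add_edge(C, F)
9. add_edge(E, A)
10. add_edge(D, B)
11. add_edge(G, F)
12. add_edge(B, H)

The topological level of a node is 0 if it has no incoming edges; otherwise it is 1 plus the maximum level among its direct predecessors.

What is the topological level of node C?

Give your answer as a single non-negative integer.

Answer: 2

Derivation:
Op 1: add_edge(E, C). Edges now: 1
Op 2: add_edge(A, C). Edges now: 2
Op 3: add_edge(C, H). Edges now: 3
Op 4: add_edge(G, B). Edges now: 4
Op 5: add_edge(E, A). Edges now: 5
Op 6: add_edge(A, D). Edges now: 6
Op 7: add_edge(G, H). Edges now: 7
Op 8: add_edge(C, F). Edges now: 8
Op 9: add_edge(E, A) (duplicate, no change). Edges now: 8
Op 10: add_edge(D, B). Edges now: 9
Op 11: add_edge(G, F). Edges now: 10
Op 12: add_edge(B, H). Edges now: 11
Compute levels (Kahn BFS):
  sources (in-degree 0): E, G
  process E: level=0
    E->A: in-degree(A)=0, level(A)=1, enqueue
    E->C: in-degree(C)=1, level(C)>=1
  process G: level=0
    G->B: in-degree(B)=1, level(B)>=1
    G->F: in-degree(F)=1, level(F)>=1
    G->H: in-degree(H)=2, level(H)>=1
  process A: level=1
    A->C: in-degree(C)=0, level(C)=2, enqueue
    A->D: in-degree(D)=0, level(D)=2, enqueue
  process C: level=2
    C->F: in-degree(F)=0, level(F)=3, enqueue
    C->H: in-degree(H)=1, level(H)>=3
  process D: level=2
    D->B: in-degree(B)=0, level(B)=3, enqueue
  process F: level=3
  process B: level=3
    B->H: in-degree(H)=0, level(H)=4, enqueue
  process H: level=4
All levels: A:1, B:3, C:2, D:2, E:0, F:3, G:0, H:4
level(C) = 2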